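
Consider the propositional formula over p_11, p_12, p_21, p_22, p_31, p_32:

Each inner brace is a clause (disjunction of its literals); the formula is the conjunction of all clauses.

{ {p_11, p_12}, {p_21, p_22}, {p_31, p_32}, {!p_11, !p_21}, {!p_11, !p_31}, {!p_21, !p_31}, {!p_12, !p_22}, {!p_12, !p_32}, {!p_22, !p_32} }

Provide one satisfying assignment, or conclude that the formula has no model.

Try p_11 = true.
The clause (!p_21) is unit, so p_21 = false.
The clause (p_22) is unit, so p_22 = true.
The clause (!p_31) is unit, so p_31 = false.
The clause (p_32) is unit, so p_32 = true.
Now (!p_32) is unsatisfied and unit — conflict.
So p_11 must be the other value — set p_11 = false.
The clause (p_12) is unit, so p_12 = true.
The clause (!p_22) is unit, so p_22 = false.
The clause (p_21) is unit, so p_21 = true.
The clause (!p_31) is unit, so p_31 = false.
The clause (p_32) is unit, so p_32 = true.
Now (!p_32) is unsatisfied and unit — conflict.
Both values of p_11 lead to a conflict.

UNSATISFIABLE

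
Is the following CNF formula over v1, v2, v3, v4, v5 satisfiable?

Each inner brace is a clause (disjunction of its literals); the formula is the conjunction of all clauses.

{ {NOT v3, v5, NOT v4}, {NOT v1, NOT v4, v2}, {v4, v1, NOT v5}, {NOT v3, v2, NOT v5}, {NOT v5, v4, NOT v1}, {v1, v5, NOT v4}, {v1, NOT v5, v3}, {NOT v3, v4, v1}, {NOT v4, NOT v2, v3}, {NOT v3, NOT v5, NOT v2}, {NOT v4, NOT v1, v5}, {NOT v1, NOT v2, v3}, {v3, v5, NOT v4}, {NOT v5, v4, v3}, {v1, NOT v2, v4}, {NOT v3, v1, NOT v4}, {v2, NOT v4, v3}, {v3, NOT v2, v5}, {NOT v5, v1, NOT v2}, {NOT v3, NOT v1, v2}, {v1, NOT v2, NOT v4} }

Yes, satisfiable

Case v3 = false:
Case v1 = false:
(NOT v5) alone gives v5 = false.
(NOT v4) alone gives v4 = false.
(NOT v2) alone gives v2 = false.
Every clause now holds.
A satisfying assignment: v1: false, v2: false, v3: false, v4: false, v5: false.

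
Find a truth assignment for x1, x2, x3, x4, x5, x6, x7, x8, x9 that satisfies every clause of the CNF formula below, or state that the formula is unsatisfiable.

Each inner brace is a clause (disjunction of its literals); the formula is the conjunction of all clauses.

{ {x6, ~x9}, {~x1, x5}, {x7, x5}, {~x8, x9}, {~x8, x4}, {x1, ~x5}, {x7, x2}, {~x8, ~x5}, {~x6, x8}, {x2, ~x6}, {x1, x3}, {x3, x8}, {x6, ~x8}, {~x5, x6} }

Try x6 = 0.
From the singleton clause (~x9), x9 = 0.
From the singleton clause (~x8), x8 = 0.
From the singleton clause (x3), x3 = 1.
From the singleton clause (~x5), x5 = 0.
From the singleton clause (~x1), x1 = 0.
From the singleton clause (x7), x7 = 1.
Every clause is now satisfied; x2, x4 are unconstrained.

x1=0, x2=0, x3=1, x4=0, x5=0, x6=0, x7=1, x8=0, x9=0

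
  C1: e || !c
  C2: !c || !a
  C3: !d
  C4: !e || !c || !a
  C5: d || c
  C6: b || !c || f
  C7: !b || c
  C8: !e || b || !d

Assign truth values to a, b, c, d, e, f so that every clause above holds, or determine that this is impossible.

(!d) alone gives d = false.
(c) alone gives c = true.
(e) alone gives e = true.
(!a) alone gives a = false.
Branch on b: set b = true.
Every clause is now satisfied; f is unconstrained.

a ↦ false,  b ↦ true,  c ↦ true,  d ↦ false,  e ↦ true,  f ↦ false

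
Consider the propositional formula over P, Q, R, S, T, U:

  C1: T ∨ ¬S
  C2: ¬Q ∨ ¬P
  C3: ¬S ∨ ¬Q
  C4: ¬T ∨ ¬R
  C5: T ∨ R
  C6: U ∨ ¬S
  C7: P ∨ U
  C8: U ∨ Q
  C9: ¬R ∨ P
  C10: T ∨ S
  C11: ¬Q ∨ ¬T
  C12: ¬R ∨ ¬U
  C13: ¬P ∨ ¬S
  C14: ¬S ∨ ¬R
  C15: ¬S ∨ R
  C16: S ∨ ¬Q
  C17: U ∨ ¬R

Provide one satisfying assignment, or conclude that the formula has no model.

P=False,  Q=False,  R=False,  S=False,  T=True,  U=True

Suppose T = True.
The clause (¬R) is unit, so R = False.
The clause (¬Q) is unit, so Q = False.
The clause (U) is unit, so U = True.
The clause (¬S) is unit, so S = False.
No clause remains; P is free.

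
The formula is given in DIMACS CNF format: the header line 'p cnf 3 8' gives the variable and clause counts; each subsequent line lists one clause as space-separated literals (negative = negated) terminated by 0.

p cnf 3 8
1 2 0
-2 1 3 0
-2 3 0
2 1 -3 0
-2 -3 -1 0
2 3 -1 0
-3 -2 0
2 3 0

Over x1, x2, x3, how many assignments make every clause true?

There are 2^3 = 8 truth assignments over (x1, x2, x3).
Check each against the 8 clauses (columns in the order x1, x2, x3):
  F F F  ✗ fails (x1 ∨ x2)
  F F T  ✗ fails (x1 ∨ x2)
  F T F  ✗ fails (¬x2 ∨ x1 ∨ x3)
  F T T  ✗ fails (¬x3 ∨ ¬x2)
  T F F  ✗ fails (x2 ∨ x3 ∨ ¬x1)
  T F T  ✓ satisfies all
  T T F  ✗ fails (¬x2 ∨ x3)
  T T T  ✗ fails (¬x2 ∨ ¬x3 ∨ ¬x1)
1 of the 8 rows is a model.

1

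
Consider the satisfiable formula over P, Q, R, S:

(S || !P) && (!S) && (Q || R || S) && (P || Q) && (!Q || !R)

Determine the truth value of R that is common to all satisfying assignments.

False

Suppose R = true.
Unit clause (!S) forces S = false.
Unit clause (!P) forces P = false.
Unit clause (Q) forces Q = true.
But (!Q) is also a unit clause — contradiction.
So every satisfying assignment has R = False.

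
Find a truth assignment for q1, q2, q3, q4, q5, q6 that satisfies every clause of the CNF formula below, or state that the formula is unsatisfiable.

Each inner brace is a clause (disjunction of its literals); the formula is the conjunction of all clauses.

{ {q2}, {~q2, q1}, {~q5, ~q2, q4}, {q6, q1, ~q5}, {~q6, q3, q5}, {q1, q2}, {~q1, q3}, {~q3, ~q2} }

UNSATISFIABLE

Unit clause (q2) forces q2 = 1.
Unit clause (q1) forces q1 = 1.
Unit clause (q3) forces q3 = 1.
Now (~q3) is unsatisfied and unit — conflict.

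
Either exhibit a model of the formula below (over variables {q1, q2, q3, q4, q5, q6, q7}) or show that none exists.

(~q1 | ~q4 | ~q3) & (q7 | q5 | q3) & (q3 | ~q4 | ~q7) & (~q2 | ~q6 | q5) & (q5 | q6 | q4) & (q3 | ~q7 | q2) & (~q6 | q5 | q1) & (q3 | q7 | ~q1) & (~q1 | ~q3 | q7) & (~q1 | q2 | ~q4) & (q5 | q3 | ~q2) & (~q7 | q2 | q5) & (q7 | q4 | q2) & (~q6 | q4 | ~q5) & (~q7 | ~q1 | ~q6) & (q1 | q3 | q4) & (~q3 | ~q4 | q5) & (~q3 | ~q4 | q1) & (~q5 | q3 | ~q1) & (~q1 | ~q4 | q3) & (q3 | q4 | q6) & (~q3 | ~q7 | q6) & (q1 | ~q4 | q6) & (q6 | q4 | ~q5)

Case q1 = 0:
Case q6 = 1:
The clause (q5) is unit, so q5 = 1.
The clause (q4) is unit, so q4 = 1.
The clause (~q3) is unit, so q3 = 0.
The clause (~q7) is unit, so q7 = 0.
No clause remains; q2 is free.

q1: 0; q2: 0; q3: 0; q4: 1; q5: 1; q6: 1; q7: 0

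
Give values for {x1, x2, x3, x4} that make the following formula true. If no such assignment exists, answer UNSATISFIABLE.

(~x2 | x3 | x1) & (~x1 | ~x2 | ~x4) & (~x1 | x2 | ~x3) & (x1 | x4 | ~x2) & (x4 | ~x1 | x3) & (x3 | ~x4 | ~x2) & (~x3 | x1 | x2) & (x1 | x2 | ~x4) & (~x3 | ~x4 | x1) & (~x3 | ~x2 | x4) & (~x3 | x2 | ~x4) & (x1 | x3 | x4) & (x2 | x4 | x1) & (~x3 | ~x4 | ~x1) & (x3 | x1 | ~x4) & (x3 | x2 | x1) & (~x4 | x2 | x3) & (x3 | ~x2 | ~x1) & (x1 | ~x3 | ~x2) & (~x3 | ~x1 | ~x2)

UNSATISFIABLE

Branch on x2: set x2 = 0.
Branch on x1: set x1 = 0.
Unit clause (~x3) forces x3 = 0.
That conflicts with the unit clause (x3).
So x1 must be the other value — set x1 = 1.
Unit clause (~x3) forces x3 = 0.
Unit clause (x4) forces x4 = 1.
That conflicts with the unit clause (~x4).
Neither x1 = 1 nor x1 = 0 works.
So x2 must be the other value — set x2 = 1.
Branch on x3: set x3 = 1.
Unit clause (x4) forces x4 = 1.
Unit clause (~x1) forces x1 = 0.
That conflicts with the unit clause (x1).
So x3 must be the other value — set x3 = 0.
Unit clause (x1) forces x1 = 1.
That conflicts with the unit clause (~x1).
Neither x3 = 1 nor x3 = 0 works.
Neither x2 = 1 nor x2 = 0 works.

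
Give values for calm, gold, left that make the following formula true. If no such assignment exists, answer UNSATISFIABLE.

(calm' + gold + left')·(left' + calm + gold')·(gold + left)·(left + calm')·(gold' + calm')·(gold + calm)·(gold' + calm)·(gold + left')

Case gold = 1:
Unit clause (calm') forces calm = 0.
That conflicts with the unit clause (calm).
Backtrack on gold: now try gold = 0.
Unit clause (left) forces left = 1.
That conflicts with the unit clause (left').
Both values of gold lead to a conflict.

UNSATISFIABLE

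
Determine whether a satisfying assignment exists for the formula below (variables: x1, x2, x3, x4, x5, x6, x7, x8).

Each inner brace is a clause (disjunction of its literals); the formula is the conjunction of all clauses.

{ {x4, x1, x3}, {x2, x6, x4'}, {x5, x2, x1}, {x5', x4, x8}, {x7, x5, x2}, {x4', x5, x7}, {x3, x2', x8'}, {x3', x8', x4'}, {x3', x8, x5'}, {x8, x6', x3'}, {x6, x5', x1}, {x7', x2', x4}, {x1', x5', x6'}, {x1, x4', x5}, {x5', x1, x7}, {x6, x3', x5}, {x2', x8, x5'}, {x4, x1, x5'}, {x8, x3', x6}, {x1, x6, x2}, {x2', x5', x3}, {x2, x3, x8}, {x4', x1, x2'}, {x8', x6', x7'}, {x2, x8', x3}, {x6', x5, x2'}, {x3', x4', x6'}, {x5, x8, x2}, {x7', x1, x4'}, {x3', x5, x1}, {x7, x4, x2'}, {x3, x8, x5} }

Branch on x4: set x4 = 0.
Branch on x1: set x1 = 1.
Branch on x5: set x5 = 1.
From the singleton clause (x8), x8 = 1.
From the singleton clause (x6'), x6 = 0.
Branch on x3: set x3 = 1.
Branch on x7: set x7 = 0.
From the singleton clause (x2'), x2 = 0.
Every clause now holds.
A satisfying assignment: x1: 1; x2: 0; x3: 1; x4: 0; x5: 1; x6: 0; x7: 0; x8: 1.

Yes, satisfiable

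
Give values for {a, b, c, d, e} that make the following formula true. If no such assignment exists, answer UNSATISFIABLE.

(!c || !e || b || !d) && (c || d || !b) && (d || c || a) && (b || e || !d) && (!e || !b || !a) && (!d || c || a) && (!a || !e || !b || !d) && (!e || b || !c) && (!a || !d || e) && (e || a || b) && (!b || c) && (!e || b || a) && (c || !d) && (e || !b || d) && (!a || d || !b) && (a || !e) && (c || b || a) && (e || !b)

Try b = false.
Try e = true.
(!c) alone gives c = false.
(a) alone gives a = true.
(!d) alone gives d = false.
This assignment satisfies each clause.

a=true, b=false, c=false, d=false, e=true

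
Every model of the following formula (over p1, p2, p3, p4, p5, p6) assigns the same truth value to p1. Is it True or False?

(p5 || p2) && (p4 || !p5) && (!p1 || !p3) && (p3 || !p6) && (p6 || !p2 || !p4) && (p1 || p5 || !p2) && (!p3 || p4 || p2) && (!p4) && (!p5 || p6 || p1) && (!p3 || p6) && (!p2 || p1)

Suppose p1 = false.
The clause (!p4) is unit, so p4 = false.
The clause (!p5) is unit, so p5 = false.
The clause (p2) is unit, so p2 = true.
That conflicts with the unit clause (!p2).
So every satisfying assignment has p1 = True.

True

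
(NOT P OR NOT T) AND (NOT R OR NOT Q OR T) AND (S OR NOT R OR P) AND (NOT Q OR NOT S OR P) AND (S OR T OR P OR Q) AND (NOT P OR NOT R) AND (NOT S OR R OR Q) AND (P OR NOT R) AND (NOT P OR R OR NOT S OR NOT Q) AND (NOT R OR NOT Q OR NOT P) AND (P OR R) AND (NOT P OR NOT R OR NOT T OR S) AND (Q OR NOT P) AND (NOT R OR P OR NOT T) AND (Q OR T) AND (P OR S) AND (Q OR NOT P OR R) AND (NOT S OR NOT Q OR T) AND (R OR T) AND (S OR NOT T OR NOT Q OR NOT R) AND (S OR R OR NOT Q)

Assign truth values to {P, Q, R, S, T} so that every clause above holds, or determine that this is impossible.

Case P = false:
(NOT R) alone gives R = false.
That conflicts with the unit clause (R).
Backtrack on P: now try P = true.
(NOT T) alone gives T = false.
(NOT R) alone gives R = false.
That conflicts with the unit clause (R).
Either choice for P ends in contradiction.

UNSATISFIABLE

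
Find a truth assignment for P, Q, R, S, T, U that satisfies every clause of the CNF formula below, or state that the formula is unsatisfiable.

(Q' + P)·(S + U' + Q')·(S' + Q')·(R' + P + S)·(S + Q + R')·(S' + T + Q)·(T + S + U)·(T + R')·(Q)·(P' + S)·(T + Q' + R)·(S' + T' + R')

Unit clause (Q) forces Q = 1.
Unit clause (P) forces P = 1.
Unit clause (S') forces S = 0.
Now (S) is unsatisfied and unit — conflict.

UNSATISFIABLE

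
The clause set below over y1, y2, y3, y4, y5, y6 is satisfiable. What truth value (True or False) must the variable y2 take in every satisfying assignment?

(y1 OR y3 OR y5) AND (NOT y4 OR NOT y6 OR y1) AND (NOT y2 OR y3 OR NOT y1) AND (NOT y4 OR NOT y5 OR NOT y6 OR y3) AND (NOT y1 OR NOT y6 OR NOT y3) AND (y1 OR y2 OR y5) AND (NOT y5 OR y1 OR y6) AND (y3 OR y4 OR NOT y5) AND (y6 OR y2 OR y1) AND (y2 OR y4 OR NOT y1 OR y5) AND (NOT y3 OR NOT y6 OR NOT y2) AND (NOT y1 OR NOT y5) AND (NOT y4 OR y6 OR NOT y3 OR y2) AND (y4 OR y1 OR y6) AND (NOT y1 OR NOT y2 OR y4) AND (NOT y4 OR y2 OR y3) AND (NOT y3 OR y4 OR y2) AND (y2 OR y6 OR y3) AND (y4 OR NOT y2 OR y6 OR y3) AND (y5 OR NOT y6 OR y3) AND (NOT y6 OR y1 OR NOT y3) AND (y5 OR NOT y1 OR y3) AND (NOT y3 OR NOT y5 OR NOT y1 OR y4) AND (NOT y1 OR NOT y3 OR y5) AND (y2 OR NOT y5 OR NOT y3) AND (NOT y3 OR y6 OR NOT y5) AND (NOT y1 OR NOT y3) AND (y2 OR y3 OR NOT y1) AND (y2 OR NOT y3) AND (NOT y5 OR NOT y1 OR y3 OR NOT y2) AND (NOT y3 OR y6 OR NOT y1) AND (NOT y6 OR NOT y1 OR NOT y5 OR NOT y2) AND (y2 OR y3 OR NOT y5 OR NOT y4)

Suppose y2 = false.
The clause (NOT y3) is unit, so y3 = false.
The clause (NOT y4) is unit, so y4 = false.
The clause (NOT y5) is unit, so y5 = false.
The clause (y1) is unit, so y1 = true.
That conflicts with the unit clause (NOT y1).
So every satisfying assignment has y2 = True.

True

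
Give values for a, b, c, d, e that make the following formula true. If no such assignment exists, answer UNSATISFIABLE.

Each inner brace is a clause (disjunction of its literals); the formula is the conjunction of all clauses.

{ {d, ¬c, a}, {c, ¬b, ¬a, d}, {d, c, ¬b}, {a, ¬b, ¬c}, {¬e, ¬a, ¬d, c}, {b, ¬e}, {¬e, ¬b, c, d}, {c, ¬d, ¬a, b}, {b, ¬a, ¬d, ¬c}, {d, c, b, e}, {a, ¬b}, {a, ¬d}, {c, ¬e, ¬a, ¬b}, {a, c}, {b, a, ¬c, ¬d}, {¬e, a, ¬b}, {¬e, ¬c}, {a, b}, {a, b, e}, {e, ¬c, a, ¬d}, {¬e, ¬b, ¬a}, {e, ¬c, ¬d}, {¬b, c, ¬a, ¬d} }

Branch on b: set b = False.
The clause (¬e) is unit, so e = False.
The clause (a) is unit, so a = True.
Branch on c: set c = True.
The clause (¬d) is unit, so d = False.
All clauses are satisfied.

a: True, b: False, c: True, d: False, e: False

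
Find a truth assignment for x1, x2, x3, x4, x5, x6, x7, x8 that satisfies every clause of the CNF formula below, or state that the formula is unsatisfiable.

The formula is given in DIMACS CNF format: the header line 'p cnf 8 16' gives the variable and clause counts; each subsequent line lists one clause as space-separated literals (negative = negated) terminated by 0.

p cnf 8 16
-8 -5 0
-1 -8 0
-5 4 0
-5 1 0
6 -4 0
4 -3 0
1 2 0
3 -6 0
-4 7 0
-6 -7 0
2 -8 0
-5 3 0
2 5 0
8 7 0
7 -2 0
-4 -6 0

Try x8 = True.
Unit clause (¬x5) forces x5 = False.
Unit clause (¬x1) forces x1 = False.
Unit clause (x2) forces x2 = True.
Unit clause (x7) forces x7 = True.
Unit clause (¬x6) forces x6 = False.
Unit clause (¬x4) forces x4 = False.
Unit clause (¬x3) forces x3 = False.
Every clause now holds.

x1 ↦ False, x2 ↦ True, x3 ↦ False, x4 ↦ False, x5 ↦ False, x6 ↦ False, x7 ↦ True, x8 ↦ True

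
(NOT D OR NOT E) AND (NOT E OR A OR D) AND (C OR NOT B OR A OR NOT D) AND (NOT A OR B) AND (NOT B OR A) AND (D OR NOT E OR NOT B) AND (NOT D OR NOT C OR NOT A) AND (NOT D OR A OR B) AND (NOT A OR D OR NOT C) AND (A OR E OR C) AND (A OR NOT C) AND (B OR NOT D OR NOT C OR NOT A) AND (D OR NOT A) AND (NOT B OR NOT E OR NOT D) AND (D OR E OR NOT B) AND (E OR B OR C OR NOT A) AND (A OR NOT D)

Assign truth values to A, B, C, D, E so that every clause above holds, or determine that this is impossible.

Case D = true:
(NOT E) alone gives E = false.
(A) alone gives A = true.
(B) alone gives B = true.
(NOT C) alone gives C = false.
This assignment satisfies each clause.

A=true; B=true; C=false; D=true; E=false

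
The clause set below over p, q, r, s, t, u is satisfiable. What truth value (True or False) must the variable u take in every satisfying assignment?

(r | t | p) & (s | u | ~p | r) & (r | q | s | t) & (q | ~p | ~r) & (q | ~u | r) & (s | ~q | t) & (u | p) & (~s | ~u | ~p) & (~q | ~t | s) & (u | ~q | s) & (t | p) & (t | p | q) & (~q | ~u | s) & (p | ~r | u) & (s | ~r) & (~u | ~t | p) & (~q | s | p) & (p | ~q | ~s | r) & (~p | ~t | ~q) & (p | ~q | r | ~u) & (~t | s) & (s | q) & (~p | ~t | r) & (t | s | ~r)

False

Suppose u = 1.
Case q = 1:
The clause (s) is unit, so s = 1.
The clause (~p) is unit, so p = 0.
The clause (t) is unit, so t = 1.
But (~t) is also a unit clause — contradiction.
Backtrack on q: now try q = 0.
The clause (r) is unit, so r = 1.
The clause (~p) is unit, so p = 0.
The clause (t) is unit, so t = 1.
But (~t) is also a unit clause — contradiction.
Both values of q lead to a conflict.
So every satisfying assignment has u = False.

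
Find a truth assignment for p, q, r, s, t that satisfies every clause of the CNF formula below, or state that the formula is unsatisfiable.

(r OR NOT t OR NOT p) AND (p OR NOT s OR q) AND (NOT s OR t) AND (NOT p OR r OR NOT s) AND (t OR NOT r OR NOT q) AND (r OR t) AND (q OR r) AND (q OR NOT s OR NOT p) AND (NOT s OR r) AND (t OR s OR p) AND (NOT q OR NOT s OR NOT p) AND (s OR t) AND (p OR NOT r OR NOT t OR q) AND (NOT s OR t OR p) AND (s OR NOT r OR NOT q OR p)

Try s = false.
The clause (t) is unit, so t = true.
Try r = true.
Try p = true.
All clauses hold; q can take either value.

p=true,  q=true,  r=true,  s=false,  t=true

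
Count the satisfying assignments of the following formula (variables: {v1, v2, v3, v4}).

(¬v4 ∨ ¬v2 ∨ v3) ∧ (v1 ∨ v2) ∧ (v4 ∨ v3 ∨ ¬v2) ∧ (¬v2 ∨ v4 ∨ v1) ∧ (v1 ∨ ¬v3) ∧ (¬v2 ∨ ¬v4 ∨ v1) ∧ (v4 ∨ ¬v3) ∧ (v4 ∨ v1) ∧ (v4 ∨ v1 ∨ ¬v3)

4

There are 2^4 = 16 truth assignments over (v1, v2, v3, v4).
Check each against the 9 clauses (columns in the order v1, v2, v3, v4):
  F F F F  ✗ fails (v1 ∨ v2)
  F F F T  ✗ fails (v1 ∨ v2)
  F F T F  ✗ fails (v1 ∨ v2)
  F F T T  ✗ fails (v1 ∨ v2)
  F T F F  ✗ fails (v4 ∨ v3 ∨ ¬v2)
  F T F T  ✗ fails (¬v4 ∨ ¬v2 ∨ v3)
  F T T F  ✗ fails (¬v2 ∨ v4 ∨ v1)
  F T T T  ✗ fails (v1 ∨ ¬v3)
  T F F F  ✓ satisfies all
  T F F T  ✓ satisfies all
  T F T F  ✗ fails (v4 ∨ ¬v3)
  T F T T  ✓ satisfies all
  T T F F  ✗ fails (v4 ∨ v3 ∨ ¬v2)
  T T F T  ✗ fails (¬v4 ∨ ¬v2 ∨ v3)
  T T T F  ✗ fails (v4 ∨ ¬v3)
  T T T T  ✓ satisfies all
4 of the 16 rows are models.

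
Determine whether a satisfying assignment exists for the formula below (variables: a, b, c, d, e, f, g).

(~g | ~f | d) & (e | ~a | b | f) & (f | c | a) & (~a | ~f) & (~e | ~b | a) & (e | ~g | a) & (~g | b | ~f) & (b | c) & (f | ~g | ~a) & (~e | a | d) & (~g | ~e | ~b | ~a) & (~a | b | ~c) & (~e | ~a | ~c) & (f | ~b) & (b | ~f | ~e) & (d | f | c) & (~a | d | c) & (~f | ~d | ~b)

Branch on a: set a = 0.
Branch on f: set f = 1.
Branch on g: set g = 0.
Branch on e: set e = 0.
Branch on b: set b = 1.
Unit clause (~d) forces d = 0.
All clauses hold; c can take either value.
A satisfying assignment: a: 0,  b: 1,  c: 0,  d: 0,  e: 0,  f: 1,  g: 0.

Satisfiable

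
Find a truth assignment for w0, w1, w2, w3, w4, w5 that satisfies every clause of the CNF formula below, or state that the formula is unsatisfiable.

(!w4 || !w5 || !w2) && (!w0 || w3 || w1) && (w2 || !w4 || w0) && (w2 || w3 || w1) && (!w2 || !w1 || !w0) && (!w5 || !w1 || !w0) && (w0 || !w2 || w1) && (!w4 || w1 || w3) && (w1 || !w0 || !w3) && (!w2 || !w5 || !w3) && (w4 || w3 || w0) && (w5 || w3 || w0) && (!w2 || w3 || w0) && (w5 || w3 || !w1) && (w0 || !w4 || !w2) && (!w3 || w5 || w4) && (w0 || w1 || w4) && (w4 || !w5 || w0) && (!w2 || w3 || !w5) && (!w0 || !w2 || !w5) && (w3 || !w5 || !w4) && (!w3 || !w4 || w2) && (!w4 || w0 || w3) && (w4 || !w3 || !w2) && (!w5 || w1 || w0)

Try w4 = false.
Try w3 = true.
Unit clause (w5) forces w5 = true.
Unit clause (!w2) forces w2 = false.
Unit clause (w0) forces w0 = true.
Unit clause (!w1) forces w1 = false.
That conflicts with the unit clause (w1).
So w3 must be the other value — set w3 = false.
Unit clause (w0) forces w0 = true.
Unit clause (w1) forces w1 = true.
Unit clause (!w2) forces w2 = false.
Unit clause (!w5) forces w5 = false.
That conflicts with the unit clause (w5).
Neither w3 = true nor w3 = false works.
So w4 must be the other value — set w4 = true.
Try w5 = false.
Try w2 = true.
Unit clause (w0) forces w0 = true.
Unit clause (!w1) forces w1 = false.
Unit clause (w3) forces w3 = true.
That conflicts with the unit clause (!w3).
So w2 must be the other value — set w2 = false.
Unit clause (w0) forces w0 = true.
Unit clause (!w3) forces w3 = false.
Unit clause (w1) forces w1 = true.
That conflicts with the unit clause (!w1).
Neither w2 = true nor w2 = false works.
So w5 must be the other value — set w5 = true.
Unit clause (!w2) forces w2 = false.
Unit clause (w0) forces w0 = true.
Unit clause (!w1) forces w1 = false.
Unit clause (w3) forces w3 = true.
That conflicts with the unit clause (!w3).
Neither w5 = true nor w5 = false works.
Neither w4 = true nor w4 = false works.

UNSATISFIABLE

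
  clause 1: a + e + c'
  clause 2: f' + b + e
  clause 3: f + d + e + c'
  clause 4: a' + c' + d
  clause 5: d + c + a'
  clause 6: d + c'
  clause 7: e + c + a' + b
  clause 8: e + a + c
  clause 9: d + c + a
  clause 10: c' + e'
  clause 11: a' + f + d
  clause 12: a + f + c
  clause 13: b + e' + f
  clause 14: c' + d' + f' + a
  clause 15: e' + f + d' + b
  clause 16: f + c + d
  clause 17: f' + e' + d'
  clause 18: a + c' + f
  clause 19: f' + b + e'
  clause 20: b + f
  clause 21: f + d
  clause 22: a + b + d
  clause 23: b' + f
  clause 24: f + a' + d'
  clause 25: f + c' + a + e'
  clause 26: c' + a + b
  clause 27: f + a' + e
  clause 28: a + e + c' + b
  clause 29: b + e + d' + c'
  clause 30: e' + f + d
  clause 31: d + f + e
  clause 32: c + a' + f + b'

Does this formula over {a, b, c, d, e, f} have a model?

Suppose d = 1.
Suppose c = 0.
Suppose e = 0.
Unit clause (a) forces a = 1.
Unit clause (b) forces b = 1.
Unit clause (f) forces f = 1.
All clauses are satisfied.
A satisfying assignment: a=1,  b=1,  c=0,  d=1,  e=0,  f=1.

Satisfiable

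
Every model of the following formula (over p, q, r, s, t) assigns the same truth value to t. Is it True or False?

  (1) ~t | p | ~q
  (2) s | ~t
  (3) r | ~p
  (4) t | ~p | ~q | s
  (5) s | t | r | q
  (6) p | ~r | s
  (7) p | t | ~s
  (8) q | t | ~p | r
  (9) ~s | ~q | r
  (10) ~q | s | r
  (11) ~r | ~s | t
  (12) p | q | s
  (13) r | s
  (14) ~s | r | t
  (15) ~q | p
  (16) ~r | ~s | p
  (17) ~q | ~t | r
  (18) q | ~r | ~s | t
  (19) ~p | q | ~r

True

Suppose t = 0.
Case r = 1:
The clause (~s) is unit, so s = 0.
The clause (p) is unit, so p = 1.
The clause (~q) is unit, so q = 0.
That conflicts with the unit clause (q).
Backtrack on r: now try r = 0.
The clause (~p) is unit, so p = 0.
The clause (~s) is unit, so s = 0.
That conflicts with the unit clause (s).
Either choice for r ends in contradiction.
So every satisfying assignment has t = True.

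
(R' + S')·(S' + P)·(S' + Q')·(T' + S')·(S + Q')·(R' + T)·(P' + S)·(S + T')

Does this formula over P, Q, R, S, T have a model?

Try R = 0.
Try S = 0.
Unit clause (Q') forces Q = 0.
Unit clause (P') forces P = 0.
Unit clause (T') forces T = 0.
All clauses are satisfied.
A satisfying assignment: P: 0, Q: 0, R: 0, S: 0, T: 0.

Yes, satisfiable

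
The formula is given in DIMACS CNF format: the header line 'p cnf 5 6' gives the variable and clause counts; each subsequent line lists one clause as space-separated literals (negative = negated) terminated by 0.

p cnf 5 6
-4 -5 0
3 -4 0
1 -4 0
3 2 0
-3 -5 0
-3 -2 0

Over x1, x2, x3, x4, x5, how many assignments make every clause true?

There are 2^5 = 32 truth assignments over (x1, x2, x3, x4, x5).
Split on x4. With x4 = True, the clauses containing x4 are satisfied and ¬x4 drops from the rest; 1 of the 2^4 = 16 assignments to the other variables satisfy what remains.
With x4 = False, by the same count on the reduced clause set, 6 assignments work.
(One model: x1=F, x2=F, x3=T, x4=F, x5=F.)
Total: 1 + 6 = 7.

7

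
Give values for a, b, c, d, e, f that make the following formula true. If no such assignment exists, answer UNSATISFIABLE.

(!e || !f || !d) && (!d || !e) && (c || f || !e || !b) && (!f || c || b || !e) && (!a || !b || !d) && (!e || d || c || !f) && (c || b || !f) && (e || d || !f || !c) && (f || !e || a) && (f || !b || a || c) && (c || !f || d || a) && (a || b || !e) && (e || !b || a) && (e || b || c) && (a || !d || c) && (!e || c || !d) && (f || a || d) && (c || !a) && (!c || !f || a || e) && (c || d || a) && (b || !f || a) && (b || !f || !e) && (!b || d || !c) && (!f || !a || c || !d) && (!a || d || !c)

a ↦ true; b ↦ false; c ↦ true; d ↦ true; e ↦ false; f ↦ true

Try d = true.
(!e) alone gives e = false.
Try a = true.
(!b) alone gives b = false.
(c) alone gives c = true.
All clauses hold; f can take either value.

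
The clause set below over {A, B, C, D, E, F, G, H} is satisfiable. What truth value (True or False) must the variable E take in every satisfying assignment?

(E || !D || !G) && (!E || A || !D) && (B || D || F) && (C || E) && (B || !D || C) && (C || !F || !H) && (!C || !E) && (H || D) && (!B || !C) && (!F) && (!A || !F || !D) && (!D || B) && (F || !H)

True

Suppose E = false.
Unit clause (C) forces C = true.
Unit clause (!B) forces B = false.
Unit clause (!F) forces F = false.
Unit clause (D) forces D = true.
Now (!D) is unsatisfied and unit — conflict.
So every satisfying assignment has E = True.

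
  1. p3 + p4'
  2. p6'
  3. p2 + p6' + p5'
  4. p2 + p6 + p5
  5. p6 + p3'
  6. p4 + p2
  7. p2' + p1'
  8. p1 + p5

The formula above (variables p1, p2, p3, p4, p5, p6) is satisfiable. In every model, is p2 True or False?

Suppose p2 = 0.
(p6') alone gives p6 = 0.
(p5) alone gives p5 = 1.
(p3') alone gives p3 = 0.
(p4') alone gives p4 = 0.
Now (p4) is unsatisfied and unit — conflict.
So every satisfying assignment has p2 = True.

True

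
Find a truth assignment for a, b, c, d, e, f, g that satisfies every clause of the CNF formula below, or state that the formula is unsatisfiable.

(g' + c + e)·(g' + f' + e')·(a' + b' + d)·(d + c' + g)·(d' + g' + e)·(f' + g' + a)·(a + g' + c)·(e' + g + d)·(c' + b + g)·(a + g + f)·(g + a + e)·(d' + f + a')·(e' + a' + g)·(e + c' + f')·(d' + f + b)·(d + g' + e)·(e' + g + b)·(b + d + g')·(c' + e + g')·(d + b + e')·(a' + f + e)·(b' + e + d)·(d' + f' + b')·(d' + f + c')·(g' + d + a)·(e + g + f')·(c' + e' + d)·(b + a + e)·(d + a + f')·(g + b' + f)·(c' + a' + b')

Try g = 0.
Try d = 1.
Try c = 0.
Try a = 1.
Unit clause (f) forces f = 1.
Unit clause (e') forces e = 0.
That conflicts with the unit clause (e).
Backtrack on a: now try a = 0.
Unit clause (f) forces f = 1.
Unit clause (e) forces e = 1.
Unit clause (b) forces b = 1.
That conflicts with the unit clause (b').
Both values of a lead to a conflict.
Backtrack on c: now try c = 1.
Unit clause (b) forces b = 1.
Unit clause (f') forces f = 0.
That conflicts with the unit clause (f).
Both values of c lead to a conflict.
Backtrack on d: now try d = 0.
Unit clause (c') forces c = 0.
Unit clause (e') forces e = 0.
Unit clause (a) forces a = 1.
Unit clause (b') forces b = 0.
Unit clause (f) forces f = 1.
That conflicts with the unit clause (f').
Both values of d lead to a conflict.
Backtrack on g: now try g = 1.
Try c = 1.
Unit clause (e) forces e = 1.
Unit clause (f') forces f = 0.
Unit clause (d') forces d = 0.
That conflicts with the unit clause (d).
Backtrack on c: now try c = 0.
Unit clause (e) forces e = 1.
Unit clause (f') forces f = 0.
Unit clause (a) forces a = 1.
Unit clause (d') forces d = 0.
Unit clause (b') forces b = 0.
That conflicts with the unit clause (b).
Both values of c lead to a conflict.
Both values of g lead to a conflict.

UNSATISFIABLE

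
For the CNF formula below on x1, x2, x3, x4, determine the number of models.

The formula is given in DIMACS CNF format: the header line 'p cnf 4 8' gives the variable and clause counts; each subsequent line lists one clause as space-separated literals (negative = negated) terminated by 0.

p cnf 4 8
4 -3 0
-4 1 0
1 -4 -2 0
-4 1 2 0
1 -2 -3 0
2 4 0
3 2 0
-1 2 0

There are 2^4 = 16 truth assignments over (x1, x2, x3, x4).
Check each against the 8 clauses (columns in the order x1, x2, x3, x4):
  F F F F  ✗ fails (x2 ∨ x4)
  F F F T  ✗ fails (¬x4 ∨ x1)
  F F T F  ✗ fails (x4 ∨ ¬x3)
  F F T T  ✗ fails (¬x4 ∨ x1)
  F T F F  ✓ satisfies all
  F T F T  ✗ fails (¬x4 ∨ x1)
  F T T F  ✗ fails (x4 ∨ ¬x3)
  F T T T  ✗ fails (¬x4 ∨ x1)
  T F F F  ✗ fails (x2 ∨ x4)
  T F F T  ✗ fails (x3 ∨ x2)
  T F T F  ✗ fails (x4 ∨ ¬x3)
  T F T T  ✗ fails (¬x1 ∨ x2)
  T T F F  ✓ satisfies all
  T T F T  ✓ satisfies all
  T T T F  ✗ fails (x4 ∨ ¬x3)
  T T T T  ✓ satisfies all
4 of the 16 rows are models.

4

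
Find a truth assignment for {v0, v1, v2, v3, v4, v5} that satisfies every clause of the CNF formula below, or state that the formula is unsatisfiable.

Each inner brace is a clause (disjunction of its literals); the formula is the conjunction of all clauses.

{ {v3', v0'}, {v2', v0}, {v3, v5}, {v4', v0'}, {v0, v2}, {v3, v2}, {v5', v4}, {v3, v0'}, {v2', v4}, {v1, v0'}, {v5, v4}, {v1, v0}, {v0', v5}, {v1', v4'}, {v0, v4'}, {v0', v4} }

Suppose v3 = 0.
Unit clause (v5) forces v5 = 1.
Unit clause (v2) forces v2 = 1.
Unit clause (v0) forces v0 = 1.
Now (v0') is unsatisfied and unit — conflict.
So v3 must be the other value — set v3 = 1.
Unit clause (v0') forces v0 = 0.
Unit clause (v2') forces v2 = 0.
Now (v2) is unsatisfied and unit — conflict.
Both values of v3 lead to a conflict.

UNSATISFIABLE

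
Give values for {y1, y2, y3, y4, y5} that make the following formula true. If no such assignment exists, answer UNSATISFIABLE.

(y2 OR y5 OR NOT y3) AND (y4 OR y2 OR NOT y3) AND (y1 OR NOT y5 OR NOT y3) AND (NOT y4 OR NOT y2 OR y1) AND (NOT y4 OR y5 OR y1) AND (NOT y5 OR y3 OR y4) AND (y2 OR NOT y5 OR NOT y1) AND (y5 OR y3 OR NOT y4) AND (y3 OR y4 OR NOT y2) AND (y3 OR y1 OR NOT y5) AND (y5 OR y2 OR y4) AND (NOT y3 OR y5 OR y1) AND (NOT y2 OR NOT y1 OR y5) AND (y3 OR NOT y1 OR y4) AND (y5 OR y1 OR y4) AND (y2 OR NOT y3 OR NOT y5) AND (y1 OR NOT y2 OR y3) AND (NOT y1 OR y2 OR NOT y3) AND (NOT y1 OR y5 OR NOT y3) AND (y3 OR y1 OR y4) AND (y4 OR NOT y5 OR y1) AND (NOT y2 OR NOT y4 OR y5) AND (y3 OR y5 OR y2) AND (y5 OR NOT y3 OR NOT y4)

Case y2 = true:
Case y4 = false:
From the singleton clause (y3), y3 = true.
Case y1 = true:
From the singleton clause (y5), y5 = true.
Every clause now holds.

y1 ↦ true, y2 ↦ true, y3 ↦ true, y4 ↦ false, y5 ↦ true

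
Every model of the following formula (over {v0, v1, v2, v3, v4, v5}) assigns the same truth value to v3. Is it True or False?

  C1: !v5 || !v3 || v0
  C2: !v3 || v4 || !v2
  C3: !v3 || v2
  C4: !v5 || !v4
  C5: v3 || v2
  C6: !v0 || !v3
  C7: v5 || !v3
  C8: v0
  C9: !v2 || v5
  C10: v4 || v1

Suppose v3 = true.
Unit clause (v2) forces v2 = true.
Unit clause (v4) forces v4 = true.
Unit clause (!v5) forces v5 = false.
That conflicts with the unit clause (v5).
So every satisfying assignment has v3 = False.

False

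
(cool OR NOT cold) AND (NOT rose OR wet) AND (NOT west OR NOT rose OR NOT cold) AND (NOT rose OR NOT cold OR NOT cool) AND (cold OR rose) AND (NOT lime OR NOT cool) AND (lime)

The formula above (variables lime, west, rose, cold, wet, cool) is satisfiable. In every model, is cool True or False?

Suppose cool = true.
Unit clause (NOT lime) forces lime = false.
But (lime) is also a unit clause — contradiction.
So every satisfying assignment has cool = False.

False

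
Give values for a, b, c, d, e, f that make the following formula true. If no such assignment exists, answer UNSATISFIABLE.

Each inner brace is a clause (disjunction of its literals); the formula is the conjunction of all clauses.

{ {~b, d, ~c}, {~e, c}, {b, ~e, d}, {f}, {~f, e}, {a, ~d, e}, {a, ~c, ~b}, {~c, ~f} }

Unit clause (f) forces f = 1.
Unit clause (e) forces e = 1.
Unit clause (c) forces c = 1.
That conflicts with the unit clause (~c).

UNSATISFIABLE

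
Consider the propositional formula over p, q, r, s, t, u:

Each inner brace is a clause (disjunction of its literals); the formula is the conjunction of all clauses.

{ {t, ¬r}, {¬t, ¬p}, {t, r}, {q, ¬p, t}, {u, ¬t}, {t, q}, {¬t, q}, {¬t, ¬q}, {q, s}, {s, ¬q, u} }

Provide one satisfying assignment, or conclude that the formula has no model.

UNSATISFIABLE

Try t = True.
Unit clause (¬p) forces p = False.
Unit clause (u) forces u = True.
Unit clause (q) forces q = True.
Now (¬q) is unsatisfied and unit — conflict.
Backtrack on t: now try t = False.
Unit clause (¬r) forces r = False.
Now (r) is unsatisfied and unit — conflict.
Neither t = True nor t = False works.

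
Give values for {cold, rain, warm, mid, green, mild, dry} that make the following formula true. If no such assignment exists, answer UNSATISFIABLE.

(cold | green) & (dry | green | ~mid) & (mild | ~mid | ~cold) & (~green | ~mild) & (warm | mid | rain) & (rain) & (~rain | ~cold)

cold ↦ 0; rain ↦ 1; warm ↦ 1; mid ↦ 1; green ↦ 1; mild ↦ 0; dry ↦ 1

(rain) alone gives rain = 1.
(~cold) alone gives cold = 0.
(green) alone gives green = 1.
(~mild) alone gives mild = 0.
No clause remains; warm, mid, dry are free.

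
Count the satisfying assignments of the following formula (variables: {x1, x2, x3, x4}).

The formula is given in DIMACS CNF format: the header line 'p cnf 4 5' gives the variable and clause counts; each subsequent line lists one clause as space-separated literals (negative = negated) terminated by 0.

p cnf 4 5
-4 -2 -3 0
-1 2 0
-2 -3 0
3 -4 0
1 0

1

There are 2^4 = 16 truth assignments over (x1, x2, x3, x4).
Check each against the 5 clauses (columns in the order x1, x2, x3, x4):
  F F F F  ✗ fails (x1)
  F F F T  ✗ fails (x3 ∨ ¬x4)
  F F T F  ✗ fails (x1)
  F F T T  ✗ fails (x1)
  F T F F  ✗ fails (x1)
  F T F T  ✗ fails (x3 ∨ ¬x4)
  F T T F  ✗ fails (¬x2 ∨ ¬x3)
  F T T T  ✗ fails (¬x4 ∨ ¬x2 ∨ ¬x3)
  T F F F  ✗ fails (¬x1 ∨ x2)
  T F F T  ✗ fails (¬x1 ∨ x2)
  T F T F  ✗ fails (¬x1 ∨ x2)
  T F T T  ✗ fails (¬x1 ∨ x2)
  T T F F  ✓ satisfies all
  T T F T  ✗ fails (x3 ∨ ¬x4)
  T T T F  ✗ fails (¬x2 ∨ ¬x3)
  T T T T  ✗ fails (¬x4 ∨ ¬x2 ∨ ¬x3)
1 of the 16 rows is a model.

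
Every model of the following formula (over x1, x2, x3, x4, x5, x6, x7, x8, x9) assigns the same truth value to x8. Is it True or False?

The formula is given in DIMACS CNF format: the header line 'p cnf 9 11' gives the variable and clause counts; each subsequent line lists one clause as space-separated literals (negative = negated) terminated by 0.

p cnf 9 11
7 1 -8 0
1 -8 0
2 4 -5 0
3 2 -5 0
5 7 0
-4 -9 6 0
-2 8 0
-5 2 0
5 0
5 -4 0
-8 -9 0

Suppose x8 = False.
Unit clause (¬x2) forces x2 = False.
Unit clause (¬x5) forces x5 = False.
That conflicts with the unit clause (x5).
So every satisfying assignment has x8 = True.

True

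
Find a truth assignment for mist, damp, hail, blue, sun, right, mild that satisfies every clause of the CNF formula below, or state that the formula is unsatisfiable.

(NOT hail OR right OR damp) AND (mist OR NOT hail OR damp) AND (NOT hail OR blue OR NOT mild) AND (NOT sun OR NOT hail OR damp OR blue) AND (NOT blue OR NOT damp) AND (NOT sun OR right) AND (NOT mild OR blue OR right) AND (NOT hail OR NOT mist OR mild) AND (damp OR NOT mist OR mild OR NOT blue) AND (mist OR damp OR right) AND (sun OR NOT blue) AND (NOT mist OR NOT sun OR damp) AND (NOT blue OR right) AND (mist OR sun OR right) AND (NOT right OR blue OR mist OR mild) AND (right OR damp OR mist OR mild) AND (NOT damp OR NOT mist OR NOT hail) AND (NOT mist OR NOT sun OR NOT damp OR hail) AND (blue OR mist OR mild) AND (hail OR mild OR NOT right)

mist: true; damp: true; hail: false; blue: false; sun: false; right: true; mild: true

Case blue = false:
Case hail = false:
Case sun = false:
Case mild = true:
From the singleton clause (right), right = true.
Every clause is now satisfied; mist, damp are unconstrained.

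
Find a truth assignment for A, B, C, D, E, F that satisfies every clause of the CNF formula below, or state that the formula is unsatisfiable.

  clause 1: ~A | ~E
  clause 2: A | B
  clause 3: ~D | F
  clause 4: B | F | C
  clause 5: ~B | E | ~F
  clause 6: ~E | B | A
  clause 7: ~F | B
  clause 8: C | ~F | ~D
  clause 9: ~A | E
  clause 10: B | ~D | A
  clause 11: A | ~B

UNSATISFIABLE

Try A = 0.
(B) alone gives B = 1.
But (~B) is also a unit clause — contradiction.
That branch fails; take A = 1 instead.
(~E) alone gives E = 0.
But (E) is also a unit clause — contradiction.
Neither A = 1 nor A = 0 works.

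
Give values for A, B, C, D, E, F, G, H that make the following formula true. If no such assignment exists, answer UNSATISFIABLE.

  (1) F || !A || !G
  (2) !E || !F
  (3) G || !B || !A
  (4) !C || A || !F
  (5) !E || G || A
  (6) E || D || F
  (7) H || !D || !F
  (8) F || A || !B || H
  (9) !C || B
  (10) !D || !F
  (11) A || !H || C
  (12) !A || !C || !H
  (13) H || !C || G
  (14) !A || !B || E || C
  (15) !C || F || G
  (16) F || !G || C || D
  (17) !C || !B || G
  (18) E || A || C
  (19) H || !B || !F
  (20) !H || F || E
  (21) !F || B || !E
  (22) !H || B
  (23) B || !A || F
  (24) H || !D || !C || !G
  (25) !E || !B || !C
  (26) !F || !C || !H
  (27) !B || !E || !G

Suppose E = true.
(!F) alone gives F = false.
Suppose A = false.
(G) alone gives G = true.
(!B) alone gives B = false.
(!C) alone gives C = false.
(!H) alone gives H = false.
(D) alone gives D = true.
This assignment satisfies each clause.

A=false,  B=false,  C=false,  D=true,  E=true,  F=false,  G=true,  H=false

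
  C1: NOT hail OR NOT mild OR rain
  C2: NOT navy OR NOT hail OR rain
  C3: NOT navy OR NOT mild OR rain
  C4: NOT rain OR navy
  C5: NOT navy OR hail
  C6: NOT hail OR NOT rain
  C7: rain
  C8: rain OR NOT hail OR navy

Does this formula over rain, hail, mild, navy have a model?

Unit clause (rain) forces rain = true.
Unit clause (navy) forces navy = true.
Unit clause (hail) forces hail = true.
That conflicts with the unit clause (NOT hail).
No assignment satisfies every clause.

No, unsatisfiable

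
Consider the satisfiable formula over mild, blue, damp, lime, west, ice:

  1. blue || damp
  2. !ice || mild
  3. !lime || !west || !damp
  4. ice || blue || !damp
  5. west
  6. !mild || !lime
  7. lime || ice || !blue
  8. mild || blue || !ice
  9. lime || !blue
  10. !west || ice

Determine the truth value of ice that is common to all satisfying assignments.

True

Suppose ice = false.
From the singleton clause (west), west = true.
But (!west) is also a unit clause — contradiction.
So every satisfying assignment has ice = True.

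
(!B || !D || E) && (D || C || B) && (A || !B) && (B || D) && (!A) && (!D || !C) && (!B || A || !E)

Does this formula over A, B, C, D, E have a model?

Yes, satisfiable

The clause (!A) is unit, so A = false.
The clause (!B) is unit, so B = false.
The clause (D) is unit, so D = true.
The clause (!C) is unit, so C = false.
All clauses hold; E can take either value.
A satisfying assignment: A: false,  B: false,  C: false,  D: true,  E: false.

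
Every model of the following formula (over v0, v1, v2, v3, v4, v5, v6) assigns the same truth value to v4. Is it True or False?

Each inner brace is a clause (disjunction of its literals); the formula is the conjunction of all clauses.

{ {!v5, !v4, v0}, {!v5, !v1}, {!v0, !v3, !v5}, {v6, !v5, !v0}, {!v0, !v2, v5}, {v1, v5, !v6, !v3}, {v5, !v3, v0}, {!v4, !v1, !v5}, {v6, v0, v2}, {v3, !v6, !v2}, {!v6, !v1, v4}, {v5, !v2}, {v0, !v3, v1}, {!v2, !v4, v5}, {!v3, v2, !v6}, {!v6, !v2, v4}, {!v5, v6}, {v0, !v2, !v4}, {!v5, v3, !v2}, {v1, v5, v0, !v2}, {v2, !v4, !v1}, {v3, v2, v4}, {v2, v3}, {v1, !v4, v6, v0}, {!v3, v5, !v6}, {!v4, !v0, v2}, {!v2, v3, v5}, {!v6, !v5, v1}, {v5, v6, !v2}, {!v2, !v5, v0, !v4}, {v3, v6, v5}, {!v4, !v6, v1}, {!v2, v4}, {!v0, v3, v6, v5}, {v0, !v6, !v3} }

False

Suppose v4 = true.
Branch on v5: set v5 = false.
Unit clause (!v2) forces v2 = false.
Unit clause (!v1) forces v1 = false.
Unit clause (v3) forces v3 = true.
Unit clause (!v6) forces v6 = false.
Unit clause (v0) forces v0 = true.
But (!v0) is also a unit clause — contradiction.
Undo v5 and try v5 = true.
Unit clause (v0) forces v0 = true.
Unit clause (!v1) forces v1 = false.
Unit clause (!v3) forces v3 = false.
Unit clause (v6) forces v6 = true.
But (!v6) is also a unit clause — contradiction.
Both values of v5 lead to a conflict.
So every satisfying assignment has v4 = False.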